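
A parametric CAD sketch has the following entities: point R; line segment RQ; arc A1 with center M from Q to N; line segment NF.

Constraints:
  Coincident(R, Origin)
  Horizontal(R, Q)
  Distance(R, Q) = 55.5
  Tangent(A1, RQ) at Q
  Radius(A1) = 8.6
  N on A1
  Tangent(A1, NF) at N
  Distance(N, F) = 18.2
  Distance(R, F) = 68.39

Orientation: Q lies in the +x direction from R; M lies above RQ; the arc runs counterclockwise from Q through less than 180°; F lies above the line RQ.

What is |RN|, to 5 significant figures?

64.741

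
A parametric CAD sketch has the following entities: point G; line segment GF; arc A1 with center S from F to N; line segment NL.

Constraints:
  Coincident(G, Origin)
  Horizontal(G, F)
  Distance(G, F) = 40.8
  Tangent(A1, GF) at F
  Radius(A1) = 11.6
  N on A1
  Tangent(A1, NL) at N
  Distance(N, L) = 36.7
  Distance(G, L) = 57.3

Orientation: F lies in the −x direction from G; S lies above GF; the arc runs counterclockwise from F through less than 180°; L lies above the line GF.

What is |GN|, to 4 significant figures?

31.55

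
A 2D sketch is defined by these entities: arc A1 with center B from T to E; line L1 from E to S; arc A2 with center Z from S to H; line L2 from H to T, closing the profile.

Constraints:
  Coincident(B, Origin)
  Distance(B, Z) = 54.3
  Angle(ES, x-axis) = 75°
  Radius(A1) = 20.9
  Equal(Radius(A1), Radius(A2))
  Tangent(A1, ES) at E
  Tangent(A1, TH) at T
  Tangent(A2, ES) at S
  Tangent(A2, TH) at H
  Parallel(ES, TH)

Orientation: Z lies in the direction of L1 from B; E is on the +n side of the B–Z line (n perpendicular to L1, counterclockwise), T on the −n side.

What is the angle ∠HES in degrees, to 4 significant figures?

37.59°

The slot axis is L1's direction at 75.0°, so u = (cos 75.0°, sin 75.0°) = (0.2588, 0.9659) and n = (−sin 75.0°, cos 75.0°) = (-0.9659, 0.2588). B is at the origin and Z lies 54.3 along u from B, so Z = 54.3·u = (14.05, 52.45). Tangency of A1 to both parallel lines with radius 20.9 puts E and T at B ± 20.9·n: E = (-20.19, 5.409), T = (20.19, -5.409). Equal radii place S and H the same way about Z: S = Z + 20.9·n = (-6.134, 57.86), H = Z − 20.9·n = (34.24, 47.04). Then cos ∠HES = EH·ES / (|EH||ES|), giving 37.59°.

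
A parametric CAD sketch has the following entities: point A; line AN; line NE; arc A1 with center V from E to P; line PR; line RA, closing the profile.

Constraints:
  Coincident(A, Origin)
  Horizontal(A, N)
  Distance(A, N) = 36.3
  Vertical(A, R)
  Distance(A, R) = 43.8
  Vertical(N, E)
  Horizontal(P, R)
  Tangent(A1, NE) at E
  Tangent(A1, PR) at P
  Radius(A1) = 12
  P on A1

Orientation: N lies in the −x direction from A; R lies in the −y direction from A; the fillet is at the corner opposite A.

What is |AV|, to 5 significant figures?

40.022

A is at the origin; AN is horizontal with |AN| = 36.3 and N on the −x side, so N = (-36.300, 0.0000). AR is vertical with |AR| = 43.8 and R on the −y side, so R = (0.0000, -43.800). The virtual corner opposite A is at (-36.300, -43.800). A1 meets NE tangentially, so VE is at right angles to NE and tangency of A1 to PR means the radius VP is perpendicular to PR, with radius 12.0, so the center V sits 12.0 in from both sides at V = (-24.300, -31.800). Then |AV| = |V − A| = 40.022.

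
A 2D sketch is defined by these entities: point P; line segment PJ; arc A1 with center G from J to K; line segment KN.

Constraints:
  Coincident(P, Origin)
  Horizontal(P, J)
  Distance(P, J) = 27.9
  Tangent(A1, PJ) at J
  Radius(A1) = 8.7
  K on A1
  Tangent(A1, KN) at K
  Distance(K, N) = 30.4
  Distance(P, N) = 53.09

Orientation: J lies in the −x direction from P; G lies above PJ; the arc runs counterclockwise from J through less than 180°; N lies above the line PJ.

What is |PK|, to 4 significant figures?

24.20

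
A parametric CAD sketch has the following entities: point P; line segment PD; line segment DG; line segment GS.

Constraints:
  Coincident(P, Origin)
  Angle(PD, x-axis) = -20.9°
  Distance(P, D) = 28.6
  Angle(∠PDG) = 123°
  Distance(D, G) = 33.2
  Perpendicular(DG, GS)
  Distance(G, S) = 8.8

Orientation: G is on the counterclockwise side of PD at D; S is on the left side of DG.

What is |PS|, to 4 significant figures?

51.09

P is at the origin; PD runs at -20.9° with length 28.6, so D = 28.6·(cos -20.9°, sin -20.9°) = (26.72, -10.20). ∠PDG = 123.0°, so DG runs at -20.9° + (180° − 123.0°) = 36.10° from the x-axis; with |DG| = 33.2, G = D + 33.2·(cos 36.10°, sin 36.10°) = (53.54, 9.359). The perpendicularity gives GS at right angles to DG; with |GS| = 8.8 on the left of DG, S = G + 8.8·(-0.5892, 0.8080) = (48.36, 16.47). Then |PS| = |S − P| = 51.09.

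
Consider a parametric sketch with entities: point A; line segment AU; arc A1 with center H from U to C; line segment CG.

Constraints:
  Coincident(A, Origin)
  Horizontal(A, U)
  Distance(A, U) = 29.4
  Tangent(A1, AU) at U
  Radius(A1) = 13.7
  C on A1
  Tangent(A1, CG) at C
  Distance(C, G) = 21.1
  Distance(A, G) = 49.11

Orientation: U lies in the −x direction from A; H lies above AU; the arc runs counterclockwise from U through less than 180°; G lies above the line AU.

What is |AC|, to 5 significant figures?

28.070

Checks: A = (0.00, 0.00) ✓; |HC| = 13.70 ✓; ∠(HC, CG) = 90.00° ✓; |CG| = 21.10 ✓; |AG| = 49.11 ✓.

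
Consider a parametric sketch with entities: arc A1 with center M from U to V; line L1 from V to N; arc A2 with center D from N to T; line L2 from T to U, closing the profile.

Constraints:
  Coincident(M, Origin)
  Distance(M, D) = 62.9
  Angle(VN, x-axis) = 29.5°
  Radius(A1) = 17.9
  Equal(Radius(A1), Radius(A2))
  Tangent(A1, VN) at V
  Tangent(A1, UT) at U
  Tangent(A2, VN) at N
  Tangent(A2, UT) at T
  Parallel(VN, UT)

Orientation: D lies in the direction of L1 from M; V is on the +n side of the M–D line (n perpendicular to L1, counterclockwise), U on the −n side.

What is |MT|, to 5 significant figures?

65.397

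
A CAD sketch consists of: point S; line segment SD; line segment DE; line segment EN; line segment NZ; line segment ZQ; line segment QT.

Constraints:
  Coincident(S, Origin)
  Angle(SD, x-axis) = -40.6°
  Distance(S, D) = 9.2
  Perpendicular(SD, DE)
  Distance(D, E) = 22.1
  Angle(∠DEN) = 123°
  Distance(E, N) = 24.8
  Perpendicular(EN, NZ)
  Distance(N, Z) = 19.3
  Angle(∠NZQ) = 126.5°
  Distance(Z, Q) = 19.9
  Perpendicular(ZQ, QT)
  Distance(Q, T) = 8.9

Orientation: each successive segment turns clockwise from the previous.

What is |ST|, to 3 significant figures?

7.84

S is at the origin; SD runs at -40.6° with length 9.2, so D = (6.99, -5.99). The perpendicularity gives DE at right angles to SD, so DE runs at -131°; with |DE| = 22.1, E = (-7.40, -22.8). ∠DEN = 123.0° gives EN at 172° from the x-axis; with |EN| = 24.8, N = (-32.0, -19.5). The perpendicularity gives NZ at right angles to EN, so NZ runs at 82.4°; with |NZ| = 19.3, Z = (-29.4, -0.357). ∠NZQ = 126.5° gives ZQ at 28.9° from the x-axis; with |ZQ| = 19.9, Q = (-12.0, 9.26). The perpendicularity gives QT at right angles to ZQ, so QT runs at -61.1°; with |QT| = 8.9, T = (-7.70, 1.47). Then |ST| = |T − S| = 7.84.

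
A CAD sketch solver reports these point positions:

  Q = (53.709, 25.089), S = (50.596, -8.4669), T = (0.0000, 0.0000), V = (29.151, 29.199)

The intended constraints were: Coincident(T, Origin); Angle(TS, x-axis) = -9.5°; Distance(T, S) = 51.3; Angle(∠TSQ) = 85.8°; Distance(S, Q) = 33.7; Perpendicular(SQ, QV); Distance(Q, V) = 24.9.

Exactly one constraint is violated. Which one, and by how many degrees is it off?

Perpendicular(SQ, QV) — off by 4.20°.

T = (0.00, 0.00) ✓; TS at -9.500° ✓; |TS| = 51.30 ✓; ∠TSQ = 85.80° ✓; |SQ| = 33.70 ✓; ∠(SQ, QV) = 85.80° ✗; |QV| = 24.90 ✓.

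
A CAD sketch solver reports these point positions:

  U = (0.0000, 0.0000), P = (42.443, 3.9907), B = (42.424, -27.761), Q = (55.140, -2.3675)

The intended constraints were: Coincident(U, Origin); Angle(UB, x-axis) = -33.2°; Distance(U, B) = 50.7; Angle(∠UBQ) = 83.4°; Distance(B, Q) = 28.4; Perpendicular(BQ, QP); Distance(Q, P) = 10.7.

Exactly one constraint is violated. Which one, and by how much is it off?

Distance(Q, P) = 10.7 — off by 3.50.

U = (0.00, 0.00) ✓; UB at -33.20° ✓; |UB| = 50.70 ✓; ∠UBQ = 83.40° ✓; |BQ| = 28.40 ✓; ∠(BQ, QP) = 90.00° ✓; |QP| = 14.20 ✗.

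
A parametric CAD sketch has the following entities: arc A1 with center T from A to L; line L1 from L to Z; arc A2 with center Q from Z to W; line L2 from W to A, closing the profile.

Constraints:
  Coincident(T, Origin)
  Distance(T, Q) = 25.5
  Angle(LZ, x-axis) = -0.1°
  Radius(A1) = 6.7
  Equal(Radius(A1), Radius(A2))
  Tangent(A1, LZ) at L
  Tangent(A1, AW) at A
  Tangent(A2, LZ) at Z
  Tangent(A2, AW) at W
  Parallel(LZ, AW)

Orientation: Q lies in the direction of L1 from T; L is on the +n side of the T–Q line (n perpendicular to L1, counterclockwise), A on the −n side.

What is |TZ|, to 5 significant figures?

26.366

The slot axis is L1's direction at -0.1°, so u = (cos -0.1°, sin -0.1°) = (1.0000, -0.0017453) and n = (−sin -0.1°, cos -0.1°) = (0.0017453, 1.0000). T is at the origin and Q lies 25.5 along u from T, so Q = 25.5·u = (25.500, -0.044506). Tangency of A1 to both parallel lines with radius 6.7 puts L and A at T ± 6.7·n: L = (0.011694, 6.7000), A = (-0.011694, -6.7000). Equal radii place Z and W the same way about Q: Z = Q + 6.7·n = (25.512, 6.6555), W = Q − 6.7·n = (25.488, -6.7445). Then |TZ| = |Z − T| = 26.366.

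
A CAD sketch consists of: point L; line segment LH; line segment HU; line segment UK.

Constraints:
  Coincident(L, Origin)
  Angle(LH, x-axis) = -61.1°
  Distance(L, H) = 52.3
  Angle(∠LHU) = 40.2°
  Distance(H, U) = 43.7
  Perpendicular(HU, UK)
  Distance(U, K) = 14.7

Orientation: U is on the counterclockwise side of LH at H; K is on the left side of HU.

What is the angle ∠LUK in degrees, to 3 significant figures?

6.34°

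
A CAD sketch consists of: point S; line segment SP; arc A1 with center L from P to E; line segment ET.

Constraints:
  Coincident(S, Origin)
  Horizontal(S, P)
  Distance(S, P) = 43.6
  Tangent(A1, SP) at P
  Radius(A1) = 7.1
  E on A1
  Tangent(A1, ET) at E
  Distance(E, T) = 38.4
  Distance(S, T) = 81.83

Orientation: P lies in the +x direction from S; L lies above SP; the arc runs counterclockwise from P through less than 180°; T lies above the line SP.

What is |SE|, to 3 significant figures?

48.3

Checks: ∠(LP, PS) = 90.00° ✓; |LE| = 7.100 ✓; ∠(LE, ET) = 90.00° ✓; |ET| = 38.40 ✓; |ST| = 81.83 ✓.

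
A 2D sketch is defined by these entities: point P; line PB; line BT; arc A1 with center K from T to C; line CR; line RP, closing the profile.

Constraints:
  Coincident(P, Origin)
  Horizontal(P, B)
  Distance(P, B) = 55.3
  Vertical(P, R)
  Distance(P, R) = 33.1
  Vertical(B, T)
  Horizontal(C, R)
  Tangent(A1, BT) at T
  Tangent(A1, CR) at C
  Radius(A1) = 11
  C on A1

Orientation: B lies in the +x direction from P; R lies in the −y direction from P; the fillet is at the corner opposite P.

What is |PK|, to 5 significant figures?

49.507

P is at the origin; P and B share the same y with |PB| = 55.3 and B on the +x side, so B = (55.300, 0.0000). PR is vertical with |PR| = 33.1 and R on the −y side, so R = (0.0000, -33.100). The virtual corner opposite P is at (55.300, -33.100). A1 meets BT tangentially, so KT is at right angles to BT and since A1 is tangent to CR there, KC ⟂ CR, with radius 11.0, so the center K sits 11.0 in from both sides at K = (44.300, -22.100). Then |PK| = |K − P| = 49.507.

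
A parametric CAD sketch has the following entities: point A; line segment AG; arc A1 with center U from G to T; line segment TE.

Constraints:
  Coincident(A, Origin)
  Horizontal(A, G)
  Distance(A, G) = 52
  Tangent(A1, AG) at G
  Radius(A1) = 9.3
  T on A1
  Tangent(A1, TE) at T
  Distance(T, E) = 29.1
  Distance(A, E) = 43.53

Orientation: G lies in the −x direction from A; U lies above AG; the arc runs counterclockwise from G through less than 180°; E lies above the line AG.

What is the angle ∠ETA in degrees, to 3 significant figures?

69.7°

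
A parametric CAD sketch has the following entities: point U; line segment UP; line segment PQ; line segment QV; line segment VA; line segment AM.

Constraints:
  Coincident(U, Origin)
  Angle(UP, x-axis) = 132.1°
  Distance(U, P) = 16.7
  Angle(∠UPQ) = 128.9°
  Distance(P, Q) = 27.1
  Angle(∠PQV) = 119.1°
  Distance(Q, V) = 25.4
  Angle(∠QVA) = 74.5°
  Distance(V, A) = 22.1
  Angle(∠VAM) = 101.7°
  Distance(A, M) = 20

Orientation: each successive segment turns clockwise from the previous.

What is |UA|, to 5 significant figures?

31.892

U is at the origin; UP runs at 132.1° with length 16.7, so P = (-11.196, 12.391). ∠UPQ = 128.9° gives PQ at 81.000° from the x-axis; with |PQ| = 27.1, Q = (-6.9568, 39.157). ∠PQV = 119.1° gives QV at 20.100° from the x-axis; with |QV| = 25.4, V = (16.896, 47.886). ∠QVA = 74.5° gives VA at -85.400° from the x-axis; with |VA| = 22.1, A = (18.669, 25.857). Then |UA| = |A − U| = 31.892.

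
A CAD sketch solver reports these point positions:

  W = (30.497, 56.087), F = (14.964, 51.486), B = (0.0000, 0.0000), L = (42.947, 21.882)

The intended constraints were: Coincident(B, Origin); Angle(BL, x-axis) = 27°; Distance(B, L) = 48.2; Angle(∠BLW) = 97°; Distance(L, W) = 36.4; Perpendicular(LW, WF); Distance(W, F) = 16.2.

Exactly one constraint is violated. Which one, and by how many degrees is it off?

Perpendicular(LW, WF) — off by 3.50°.

B = (0.00, 0.00) ✓; BL at 27.00° ✓; |BL| = 48.20 ✓; ∠BLW = 97.00° ✓; |LW| = 36.40 ✓; ∠(LW, WF) = 86.50° ✗; |WF| = 16.20 ✓.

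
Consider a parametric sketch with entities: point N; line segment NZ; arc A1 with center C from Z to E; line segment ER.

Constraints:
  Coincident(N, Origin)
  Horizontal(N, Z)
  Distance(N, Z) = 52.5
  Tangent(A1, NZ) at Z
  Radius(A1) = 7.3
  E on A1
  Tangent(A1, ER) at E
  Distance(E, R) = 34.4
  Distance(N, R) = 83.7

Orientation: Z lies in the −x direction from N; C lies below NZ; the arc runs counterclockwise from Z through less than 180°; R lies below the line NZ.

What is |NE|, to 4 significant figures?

58.74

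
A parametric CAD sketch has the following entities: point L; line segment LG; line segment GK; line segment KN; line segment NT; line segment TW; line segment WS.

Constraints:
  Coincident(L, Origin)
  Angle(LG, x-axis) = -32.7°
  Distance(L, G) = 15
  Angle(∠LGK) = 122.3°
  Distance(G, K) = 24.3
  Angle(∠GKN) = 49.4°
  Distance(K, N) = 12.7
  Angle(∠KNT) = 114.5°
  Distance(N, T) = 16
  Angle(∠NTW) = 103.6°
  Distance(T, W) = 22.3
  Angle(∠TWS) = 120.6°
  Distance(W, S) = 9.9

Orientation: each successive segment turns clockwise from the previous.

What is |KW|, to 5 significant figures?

28.376

L is at the origin; LG runs at -32.7° with length 15.0, so G = (12.623, -8.1036). ∠LGK = 122.3° gives GK at -90.400° from the x-axis; with |GK| = 24.3, K = (12.453, -32.403). ∠GKN = 49.4° gives KN at 139.00° from the x-axis; with |KN| = 12.7, N = (2.8682, -24.071). ∠KNT = 114.5° gives NT at 73.500° from the x-axis; with |NT| = 16.0, T = (7.4125, -8.7299). ∠NTW = 103.6° gives TW at -2.9000° from the x-axis; with |TW| = 22.3, W = (29.684, -9.8582). Then |KW| = |W − K| = 28.376.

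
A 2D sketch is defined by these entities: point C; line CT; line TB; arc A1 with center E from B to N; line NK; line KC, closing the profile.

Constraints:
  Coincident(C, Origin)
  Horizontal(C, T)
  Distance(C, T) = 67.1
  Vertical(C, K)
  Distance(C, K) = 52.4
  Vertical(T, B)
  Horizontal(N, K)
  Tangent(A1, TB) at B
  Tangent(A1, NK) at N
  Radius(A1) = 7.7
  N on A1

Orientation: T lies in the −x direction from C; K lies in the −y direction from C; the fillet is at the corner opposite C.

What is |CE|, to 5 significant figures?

74.340

C is at the origin; CT is horizontal with |CT| = 67.1 and T on the −x side, so T = (-67.100, 0.0000). C and K share the same x with |CK| = 52.4 and K on the −y side, so K = (0.0000, -52.400). The virtual corner opposite C is at (-67.100, -52.400). A1 meets TB tangentially, so EB is at right angles to TB and since A1 is tangent to NK there, EN ⟂ NK, with radius 7.7, so the center E sits 7.7 in from both sides at E = (-59.400, -44.700). Then |CE| = |E − C| = 74.340.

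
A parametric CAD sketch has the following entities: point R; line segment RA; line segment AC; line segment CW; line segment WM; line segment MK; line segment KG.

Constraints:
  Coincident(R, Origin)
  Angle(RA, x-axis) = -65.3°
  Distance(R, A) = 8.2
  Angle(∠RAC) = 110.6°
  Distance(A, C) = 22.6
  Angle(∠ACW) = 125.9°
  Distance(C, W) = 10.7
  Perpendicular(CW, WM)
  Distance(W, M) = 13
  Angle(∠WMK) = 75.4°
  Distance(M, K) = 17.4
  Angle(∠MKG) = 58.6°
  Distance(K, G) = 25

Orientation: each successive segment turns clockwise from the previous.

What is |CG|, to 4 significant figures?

14.73

R is at the origin; RA runs at -65.3° with length 8.2, so A = (3.427, -7.450). ∠RAC = 110.6° gives AC at -134.7° from the x-axis; with |AC| = 22.6, C = (-12.47, -23.51). ∠ACW = 125.9° gives CW at 171.2° from the x-axis; with |CW| = 10.7, W = (-23.04, -21.88). CW ⟂ WM, so WM runs at 81.20°; with |WM| = 13.0, M = (-21.06, -9.030). ∠WMK = 75.4° gives MK at -23.40° from the x-axis; with |MK| = 17.4, K = (-5.087, -15.94). ∠MKG = 58.6° gives KG at -144.8° from the x-axis; with |KG| = 25.0, G = (-25.52, -30.35). Then |CG| = |G − C| = 14.73.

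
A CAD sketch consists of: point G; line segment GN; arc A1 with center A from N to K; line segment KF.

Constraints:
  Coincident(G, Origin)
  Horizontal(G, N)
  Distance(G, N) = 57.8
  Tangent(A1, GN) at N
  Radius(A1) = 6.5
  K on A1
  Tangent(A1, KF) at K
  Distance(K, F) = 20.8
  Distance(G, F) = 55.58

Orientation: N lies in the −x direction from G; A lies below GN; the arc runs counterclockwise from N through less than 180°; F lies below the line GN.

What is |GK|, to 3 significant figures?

63.6

Checks: |AK| = 6.500 ✓; ∠(AK, KF) = 90.00° ✓; |KF| = 20.80 ✓; |GF| = 55.58 ✓.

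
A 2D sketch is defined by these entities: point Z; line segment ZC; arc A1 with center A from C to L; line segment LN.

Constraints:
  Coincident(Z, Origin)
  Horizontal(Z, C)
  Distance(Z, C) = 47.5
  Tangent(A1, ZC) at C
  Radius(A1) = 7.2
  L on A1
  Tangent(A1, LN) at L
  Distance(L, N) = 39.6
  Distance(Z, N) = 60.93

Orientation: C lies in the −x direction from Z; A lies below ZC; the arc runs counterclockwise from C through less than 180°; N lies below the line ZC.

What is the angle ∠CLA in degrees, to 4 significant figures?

33.94°

Checks: |AL| = 7.200 ✓; ∠(AL, LN) = 90.00° ✓; |LN| = 39.60 ✓; |ZN| = 60.93 ✓.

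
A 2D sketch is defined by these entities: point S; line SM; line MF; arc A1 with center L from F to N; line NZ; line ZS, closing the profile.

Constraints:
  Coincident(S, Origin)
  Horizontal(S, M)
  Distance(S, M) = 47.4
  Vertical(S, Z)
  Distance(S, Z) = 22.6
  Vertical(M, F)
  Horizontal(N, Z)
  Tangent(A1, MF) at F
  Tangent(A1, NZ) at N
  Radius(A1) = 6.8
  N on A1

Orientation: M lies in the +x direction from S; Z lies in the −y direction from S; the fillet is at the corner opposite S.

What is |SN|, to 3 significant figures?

46.5

S is at the origin; SM is horizontal with |SM| = 47.4 and M on the +x side, so M = (47.4, 0.00). S and Z share the same x with |SZ| = 22.6 and Z on the −y side, so Z = (0.00, -22.6). The virtual corner opposite S is at (47.4, -22.6). Since A1 is tangent to MF there, LF ⟂ MF and since A1 is tangent to NZ there, LN ⟂ NZ, with radius 6.8, so the center L sits 6.8 in from both sides at L = (40.6, -15.8). That places the tangent points at F = (47.4, -15.8) on MF and N = (40.6, -22.6) on NZ. Then |SN| = |N − S| = 46.5.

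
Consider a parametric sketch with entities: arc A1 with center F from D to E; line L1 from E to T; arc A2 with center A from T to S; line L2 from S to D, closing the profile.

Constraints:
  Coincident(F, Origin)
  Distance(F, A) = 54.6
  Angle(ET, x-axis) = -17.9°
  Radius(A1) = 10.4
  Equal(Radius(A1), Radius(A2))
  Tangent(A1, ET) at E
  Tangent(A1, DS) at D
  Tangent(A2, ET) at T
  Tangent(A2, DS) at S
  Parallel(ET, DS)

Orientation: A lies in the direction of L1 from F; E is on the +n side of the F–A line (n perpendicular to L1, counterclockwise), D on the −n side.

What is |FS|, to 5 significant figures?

55.582

The slot axis is L1's direction at -17.9°, so u = (cos -17.9°, sin -17.9°) = (0.95159, -0.30736) and n = (−sin -17.9°, cos -17.9°) = (0.30736, 0.95159). F is at the origin and A lies 54.6 along u from F, so A = 54.6·u = (51.957, -16.782). Tangency of A1 to both parallel lines with radius 10.4 puts E and D at F ± 10.4·n: E = (3.1965, 9.8966), D = (-3.1965, -9.8966). Equal radii place T and S the same way about A: T = A + 10.4·n = (55.154, -6.8851), S = A − 10.4·n = (48.761, -26.678). Then |FS| = |S − F| = 55.582.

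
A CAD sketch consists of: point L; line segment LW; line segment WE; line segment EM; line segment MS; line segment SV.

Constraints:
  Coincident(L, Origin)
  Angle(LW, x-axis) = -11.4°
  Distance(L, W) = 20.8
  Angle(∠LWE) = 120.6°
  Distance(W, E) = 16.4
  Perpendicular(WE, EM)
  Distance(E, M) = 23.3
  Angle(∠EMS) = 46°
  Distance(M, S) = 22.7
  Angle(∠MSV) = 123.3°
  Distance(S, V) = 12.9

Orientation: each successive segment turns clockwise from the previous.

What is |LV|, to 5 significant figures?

26.488

L is at the origin; LW runs at -11.4° with length 20.8, so W = (20.390, -4.1113). ∠LWE = 120.6° gives WE at -70.800° from the x-axis; with |WE| = 16.4, E = (25.783, -19.599). WE ⟂ EM, so EM runs at -160.80°; with |EM| = 23.3, M = (3.7791, -27.262). ∠EMS = 46.0° gives MS at 65.200° from the x-axis; with |MS| = 22.7, S = (13.301, -6.6551). ∠MSV = 123.3° gives SV at 8.5000° from the x-axis; with |SV| = 12.9, V = (26.059, -4.7483). Then |LV| = |V − L| = 26.488.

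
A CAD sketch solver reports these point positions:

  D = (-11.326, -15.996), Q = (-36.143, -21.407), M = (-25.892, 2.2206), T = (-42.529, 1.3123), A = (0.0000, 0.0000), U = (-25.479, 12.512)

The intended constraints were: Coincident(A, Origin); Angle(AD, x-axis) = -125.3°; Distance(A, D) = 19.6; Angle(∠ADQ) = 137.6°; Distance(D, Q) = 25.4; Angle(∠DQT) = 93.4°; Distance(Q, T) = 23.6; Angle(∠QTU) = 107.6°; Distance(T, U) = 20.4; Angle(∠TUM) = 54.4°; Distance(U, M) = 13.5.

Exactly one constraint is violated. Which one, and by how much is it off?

Distance(U, M) = 13.5 — off by 3.20.

A = (0.00, 0.00) ✓; AD at -125.3° ✓; |AD| = 19.60 ✓; ∠ADQ = 137.6° ✓; |DQ| = 25.40 ✓; ∠DQT = 93.40° ✓; |QT| = 23.60 ✓; ∠QTU = 107.6° ✓; |TU| = 20.40 ✓; ∠TUM = 54.40° ✓; |UM| = 10.30 ✗.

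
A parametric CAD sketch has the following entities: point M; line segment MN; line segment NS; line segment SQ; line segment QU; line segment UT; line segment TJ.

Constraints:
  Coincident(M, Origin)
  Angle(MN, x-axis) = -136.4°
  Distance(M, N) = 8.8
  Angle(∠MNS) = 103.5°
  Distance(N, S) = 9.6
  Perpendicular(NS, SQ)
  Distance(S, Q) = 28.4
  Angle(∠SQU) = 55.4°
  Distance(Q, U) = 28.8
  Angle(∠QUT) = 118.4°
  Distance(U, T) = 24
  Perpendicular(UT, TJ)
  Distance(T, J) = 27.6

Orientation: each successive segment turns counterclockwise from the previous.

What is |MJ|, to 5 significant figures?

25.013

M is at the origin; MN runs at -136.4° with length 8.8, so N = (-6.3727, -6.0687). ∠MNS = 103.5° gives NS at -59.900° from the x-axis; with |NS| = 9.6, S = (-1.5582, -14.374). NS is perpendicular to SQ, so SQ runs at 30.100°; with |SQ| = 28.4, Q = (23.012, -0.13120). ∠SQU = 55.4° gives QU at 154.70° from the x-axis; with |QU| = 28.8, U = (-3.0255, 12.177). ∠QUT = 118.4° gives UT at -143.70° from the x-axis; with |UT| = 24.0, T = (-22.368, -2.0316). UT ⟂ TJ, so TJ runs at -53.700°; with |TJ| = 27.6, J = (-6.0282, -24.275). Then |MJ| = |J − M| = 25.013.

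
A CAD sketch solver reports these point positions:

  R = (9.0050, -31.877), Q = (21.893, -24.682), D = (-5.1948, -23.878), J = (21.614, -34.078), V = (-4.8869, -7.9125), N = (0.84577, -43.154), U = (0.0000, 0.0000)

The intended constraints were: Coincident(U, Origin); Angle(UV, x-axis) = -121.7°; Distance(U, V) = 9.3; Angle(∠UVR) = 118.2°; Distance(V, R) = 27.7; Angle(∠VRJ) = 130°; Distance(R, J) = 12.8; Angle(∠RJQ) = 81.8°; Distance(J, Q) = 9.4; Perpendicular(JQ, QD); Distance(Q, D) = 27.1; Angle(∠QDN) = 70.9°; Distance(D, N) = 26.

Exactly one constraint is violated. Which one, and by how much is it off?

Distance(D, N) = 26 — off by 5.80.

U = (0.00, 0.00) ✓; UV at -121.7° ✓; |UV| = 9.300 ✓; ∠UVR = 118.2° ✓; |VR| = 27.70 ✓; ∠VRJ = 130.0° ✓; |RJ| = 12.80 ✓; ∠RJQ = 81.80° ✓; |JQ| = 9.400 ✓; ∠(JQ, QD) = 90.00° ✓; |QD| = 27.10 ✓; ∠QDN = 70.90° ✓; |DN| = 20.20 ✗.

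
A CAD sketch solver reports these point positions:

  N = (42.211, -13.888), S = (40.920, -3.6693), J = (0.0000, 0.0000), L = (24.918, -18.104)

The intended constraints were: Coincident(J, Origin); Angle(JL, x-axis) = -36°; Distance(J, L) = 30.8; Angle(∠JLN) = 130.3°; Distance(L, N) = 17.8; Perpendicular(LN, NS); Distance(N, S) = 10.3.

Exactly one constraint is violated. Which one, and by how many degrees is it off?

Perpendicular(LN, NS) — off by 6.50°.

J = (0.00, 0.00) ✓; JL at -36.00° ✓; |JL| = 30.80 ✓; ∠JLN = 130.3° ✓; |LN| = 17.80 ✓; ∠(LN, NS) = 83.50° ✗; |NS| = 10.30 ✓.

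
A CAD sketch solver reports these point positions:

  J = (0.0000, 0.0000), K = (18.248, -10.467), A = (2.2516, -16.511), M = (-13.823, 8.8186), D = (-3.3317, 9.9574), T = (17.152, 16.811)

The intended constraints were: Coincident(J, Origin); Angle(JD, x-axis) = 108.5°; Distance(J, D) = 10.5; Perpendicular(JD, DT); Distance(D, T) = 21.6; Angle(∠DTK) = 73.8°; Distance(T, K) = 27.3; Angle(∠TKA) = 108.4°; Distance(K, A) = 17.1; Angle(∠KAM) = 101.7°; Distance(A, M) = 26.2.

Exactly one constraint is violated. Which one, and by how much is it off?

Distance(A, M) = 26.2 — off by 3.80.

J = (0.00, 0.00) ✓; JD at 108.5° ✓; |JD| = 10.50 ✓; ∠(JD, DT) = 90.00° ✓; |DT| = 21.60 ✓; ∠DTK = 73.80° ✓; |TK| = 27.30 ✓; ∠TKA = 108.4° ✓; |KA| = 17.10 ✓; ∠KAM = 101.7° ✓; |AM| = 30.00 ✗.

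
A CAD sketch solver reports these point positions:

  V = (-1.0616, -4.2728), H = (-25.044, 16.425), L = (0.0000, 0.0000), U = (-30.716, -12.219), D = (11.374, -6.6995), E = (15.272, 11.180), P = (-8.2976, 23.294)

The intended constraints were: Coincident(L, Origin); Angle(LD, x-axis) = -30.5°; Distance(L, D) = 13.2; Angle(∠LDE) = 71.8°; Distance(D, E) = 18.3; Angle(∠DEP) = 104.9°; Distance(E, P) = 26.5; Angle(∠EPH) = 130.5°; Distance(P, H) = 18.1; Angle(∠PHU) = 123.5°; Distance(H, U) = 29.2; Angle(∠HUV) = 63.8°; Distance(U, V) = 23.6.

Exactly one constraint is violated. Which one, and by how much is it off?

Distance(U, V) = 23.6 — off by 7.10.

L = (0.00, 0.00) ✓; LD at -30.50° ✓; |LD| = 13.20 ✓; ∠LDE = 71.80° ✓; |DE| = 18.30 ✓; ∠DEP = 104.9° ✓; |EP| = 26.50 ✓; ∠EPH = 130.5° ✓; |PH| = 18.10 ✓; ∠PHU = 123.5° ✓; |HU| = 29.20 ✓; ∠HUV = 63.80° ✓; |UV| = 30.70 ✗.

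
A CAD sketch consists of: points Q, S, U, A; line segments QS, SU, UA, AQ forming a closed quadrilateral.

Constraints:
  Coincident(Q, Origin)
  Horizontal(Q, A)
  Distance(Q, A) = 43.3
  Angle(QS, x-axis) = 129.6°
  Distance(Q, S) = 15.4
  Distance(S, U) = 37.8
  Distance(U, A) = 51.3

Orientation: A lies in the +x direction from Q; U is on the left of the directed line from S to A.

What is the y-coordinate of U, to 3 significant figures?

41.7

Q is at the origin; Q and A share the same y with |QA| = 43.3 and A in +x, so A = (43.3, 0). QS runs at 129.6° with |QS| = 15.4, so S = (-9.82, 11.9). U is determined by |SU| = 37.8 and |UA| = 51.3 together: it lies at the intersection of circle(S, 37.8) and circle(A, 51.3). With |SA| = 54.4, the foot of the radical line on SA is 16.2 from S and the perpendicular offset is √(37.8² − 16.2²) = 34.2. Taking the left-of-SA solution: U = (13.4, 41.7).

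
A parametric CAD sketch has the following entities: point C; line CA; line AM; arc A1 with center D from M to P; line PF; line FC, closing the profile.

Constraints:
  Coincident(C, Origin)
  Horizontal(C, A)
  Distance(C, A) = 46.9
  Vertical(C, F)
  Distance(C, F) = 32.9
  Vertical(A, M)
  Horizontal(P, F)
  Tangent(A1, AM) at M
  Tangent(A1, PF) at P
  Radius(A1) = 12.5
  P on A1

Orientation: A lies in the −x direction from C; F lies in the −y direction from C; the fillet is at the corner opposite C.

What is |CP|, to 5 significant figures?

47.600

C is at the origin; CA is horizontal with |CA| = 46.9 and A on the −x side, so A = (-46.900, 0.0000). CF is vertical with |CF| = 32.9 and F on the −y side, so F = (0.0000, -32.900). The virtual corner opposite C is at (-46.900, -32.900). Tangency of A1 to AM means the radius DM is perpendicular to AM and since A1 is tangent to PF there, DP ⟂ PF, with radius 12.5, so the center D sits 12.5 in from both sides at D = (-34.400, -20.400). That places the tangent points at M = (-46.900, -20.400) on AM and P = (-34.400, -32.900) on PF. Then |CP| = |P − C| = 47.600.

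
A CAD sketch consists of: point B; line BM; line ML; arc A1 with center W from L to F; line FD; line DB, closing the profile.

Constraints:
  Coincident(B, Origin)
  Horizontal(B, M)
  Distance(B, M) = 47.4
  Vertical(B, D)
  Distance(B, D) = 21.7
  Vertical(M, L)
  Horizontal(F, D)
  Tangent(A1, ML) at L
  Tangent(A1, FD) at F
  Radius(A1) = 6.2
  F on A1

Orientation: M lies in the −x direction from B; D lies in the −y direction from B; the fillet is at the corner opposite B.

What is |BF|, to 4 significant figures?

46.57

B is at the origin; B and M share the same y with |BM| = 47.4 and M on the −x side, so M = (-47.40, 0.000). B and D share the same x with |BD| = 21.7 and D on the −y side, so D = (0.000, -21.70). The virtual corner opposite B is at (-47.40, -21.70). The tangent condition forces WL to be normal to ML and since A1 is tangent to FD there, WF ⟂ FD, with radius 6.2, so the center W sits 6.2 in from both sides at W = (-41.20, -15.50). That places the tangent points at L = (-47.40, -15.50) on ML and F = (-41.20, -21.70) on FD. Then |BF| = |F − B| = 46.57.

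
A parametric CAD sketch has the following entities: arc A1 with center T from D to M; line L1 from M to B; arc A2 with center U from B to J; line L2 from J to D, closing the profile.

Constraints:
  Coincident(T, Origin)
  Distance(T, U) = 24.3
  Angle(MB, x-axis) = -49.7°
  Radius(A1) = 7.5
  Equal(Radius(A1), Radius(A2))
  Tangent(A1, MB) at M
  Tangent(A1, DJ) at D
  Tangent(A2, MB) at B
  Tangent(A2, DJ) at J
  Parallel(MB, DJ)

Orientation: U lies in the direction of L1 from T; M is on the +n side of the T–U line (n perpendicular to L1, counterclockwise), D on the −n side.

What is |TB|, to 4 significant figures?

25.43

The slot axis is L1's direction at -49.7°, so u = (cos -49.7°, sin -49.7°) = (0.6468, -0.7627) and n = (−sin -49.7°, cos -49.7°) = (0.7627, 0.6468). T is at the origin and U lies 24.3 along u from T, so U = 24.3·u = (15.72, -18.53). Tangency of A1 to both parallel lines with radius 7.5 puts M and D at T ± 7.5·n: M = (5.720, 4.851), D = (-5.720, -4.851). Equal radii place B and J the same way about U: B = U + 7.5·n = (21.44, -13.68), J = U − 7.5·n = (9.997, -23.38). Then |TB| = |B − T| = 25.43.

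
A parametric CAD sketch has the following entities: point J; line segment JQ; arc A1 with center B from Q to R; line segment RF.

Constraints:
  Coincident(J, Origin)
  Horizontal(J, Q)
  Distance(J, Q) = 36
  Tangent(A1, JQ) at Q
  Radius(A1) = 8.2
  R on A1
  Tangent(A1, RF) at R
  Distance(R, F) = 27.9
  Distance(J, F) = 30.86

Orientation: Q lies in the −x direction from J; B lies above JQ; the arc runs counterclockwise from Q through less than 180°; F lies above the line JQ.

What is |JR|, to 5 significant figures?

29.317

J is at the origin; J and Q share the same y with |JQ| = 36.0 and Q on the −x side, so Q = (-36.000, 0.0000). Since A1 is tangent to JQ there, BQ ⟂ JQ, so B = Q + (0, 8.2) = (-36.000, 8.2000). Since BR ⟂ RF (tangency), |BF| = √(8.2² + 27.9²) = 29.080 regardless of where R sits on A1. So F lies on both circle(J, 30.86) and circle(B, 29.080); the above-JQ intersection is F = (-14.171, 27.414). R is the foot of the tangent from F: R = (-29.066, 3.8223).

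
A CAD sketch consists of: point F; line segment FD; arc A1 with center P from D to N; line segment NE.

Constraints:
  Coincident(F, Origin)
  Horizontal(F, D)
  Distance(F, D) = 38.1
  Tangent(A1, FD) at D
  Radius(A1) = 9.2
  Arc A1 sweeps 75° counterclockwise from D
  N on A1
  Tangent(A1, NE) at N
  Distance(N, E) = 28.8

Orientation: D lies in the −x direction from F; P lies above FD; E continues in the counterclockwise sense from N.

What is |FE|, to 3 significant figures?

40.9

On A1, D sits at bearing -90° from P; a 75° counterclockwise sweep puts N at bearing -15°, so N = P + 9.2·(cos -15°, sin -15°) = (-29.2, 6.82). Tangency of A1 to NE means the radius PN is perpendicular to NE, so NE runs along (−sin -15°, cos -15°); with |NE| = 28.8, E = (-21.8, 34.6). Then |FE| = |E − F| = 40.9.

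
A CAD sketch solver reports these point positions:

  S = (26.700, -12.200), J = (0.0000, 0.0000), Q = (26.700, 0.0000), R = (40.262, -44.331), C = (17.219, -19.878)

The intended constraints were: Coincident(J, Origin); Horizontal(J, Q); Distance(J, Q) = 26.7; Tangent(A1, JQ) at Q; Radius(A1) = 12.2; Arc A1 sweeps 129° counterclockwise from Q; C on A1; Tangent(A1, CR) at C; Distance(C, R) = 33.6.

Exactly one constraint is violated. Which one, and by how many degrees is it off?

Tangent(A1, CR) at C — off by 4.30°.

J = (0.00, 0.00) ✓; J.y = 0.00, Q.y = 0.00 ✓; |JQ| = 26.70 ✓; ∠(SQ, QJ) = 90.00° ✓; |SQ| = 12.20 ✓; bearing(S→C) − bearing(S→Q) = 129.0° ✓; |SC| = 12.20 ✓; ∠(SC, CR) = 85.70° ✗; |CR| = 33.60 ✓.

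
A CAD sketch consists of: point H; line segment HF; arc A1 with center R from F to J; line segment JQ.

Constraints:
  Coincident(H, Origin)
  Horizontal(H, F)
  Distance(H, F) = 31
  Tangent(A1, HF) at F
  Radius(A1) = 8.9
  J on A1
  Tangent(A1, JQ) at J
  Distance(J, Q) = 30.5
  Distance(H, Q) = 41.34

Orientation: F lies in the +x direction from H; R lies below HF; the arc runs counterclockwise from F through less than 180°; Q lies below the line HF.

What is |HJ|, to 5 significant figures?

23.436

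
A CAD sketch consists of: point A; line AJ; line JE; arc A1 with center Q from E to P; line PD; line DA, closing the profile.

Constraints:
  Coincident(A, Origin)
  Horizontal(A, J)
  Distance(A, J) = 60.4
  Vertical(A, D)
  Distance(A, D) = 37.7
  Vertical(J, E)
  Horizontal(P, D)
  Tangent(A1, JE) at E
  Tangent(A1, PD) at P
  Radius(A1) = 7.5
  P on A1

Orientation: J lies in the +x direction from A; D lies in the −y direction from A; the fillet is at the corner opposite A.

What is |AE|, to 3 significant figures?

67.5

A is at the origin; AJ is horizontal with |AJ| = 60.4 and J on the +x side, so J = (60.4, 0.00). A and D share the same x with |AD| = 37.7 and D on the −y side, so D = (0.00, -37.7). The virtual corner opposite A is at (60.4, -37.7). The tangent condition forces QE to be normal to JE and A1 meets PD tangentially, so QP is at right angles to PD, with radius 7.5, so the center Q sits 7.5 in from both sides at Q = (52.9, -30.2). That places the tangent points at E = (60.4, -30.2) on JE and P = (52.9, -37.7) on PD. Then |AE| = |E − A| = 67.5.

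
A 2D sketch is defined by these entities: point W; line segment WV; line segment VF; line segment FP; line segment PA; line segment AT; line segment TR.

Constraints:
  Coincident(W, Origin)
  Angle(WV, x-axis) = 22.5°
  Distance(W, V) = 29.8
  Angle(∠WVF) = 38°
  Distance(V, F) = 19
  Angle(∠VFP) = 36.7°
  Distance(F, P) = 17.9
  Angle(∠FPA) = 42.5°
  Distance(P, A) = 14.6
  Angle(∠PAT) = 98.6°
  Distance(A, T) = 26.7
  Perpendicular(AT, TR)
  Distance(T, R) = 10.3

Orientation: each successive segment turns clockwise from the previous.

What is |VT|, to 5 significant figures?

34.165

∠FPA = 42.5° gives PA at -40.300° from the x-axis; with |PA| = 14.6, A = (27.067, 3.1829). ∠PAT = 98.6° gives AT at -121.70° from the x-axis; with |AT| = 26.7, T = (13.037, -19.534). Then |VT| = |T − V| = 34.165.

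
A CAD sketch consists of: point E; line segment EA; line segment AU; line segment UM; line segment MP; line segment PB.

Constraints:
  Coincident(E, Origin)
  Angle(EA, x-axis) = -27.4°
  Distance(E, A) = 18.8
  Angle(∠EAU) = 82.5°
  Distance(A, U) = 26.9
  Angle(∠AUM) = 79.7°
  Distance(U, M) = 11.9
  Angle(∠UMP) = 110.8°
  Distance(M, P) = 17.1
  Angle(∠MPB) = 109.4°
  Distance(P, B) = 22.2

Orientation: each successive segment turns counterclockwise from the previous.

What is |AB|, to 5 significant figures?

5.4038

E is at the origin; EA runs at -27.4° with length 18.8, so A = (16.691, -8.6518). ∠EAU = 82.5° gives AU at 70.100° from the x-axis; with |AU| = 26.9, U = (25.847, 16.642). ∠AUM = 79.7° gives UM at 170.40° from the x-axis; with |UM| = 11.9, M = (14.114, 18.627). ∠UMP = 110.8° gives MP at -120.40° from the x-axis; with |MP| = 17.1, P = (5.4606, 3.8776). ∠MPB = 109.4° gives PB at -49.800° from the x-axis; with |PB| = 22.2, B = (19.790, -13.079). Then |AB| = |B − A| = 5.4038.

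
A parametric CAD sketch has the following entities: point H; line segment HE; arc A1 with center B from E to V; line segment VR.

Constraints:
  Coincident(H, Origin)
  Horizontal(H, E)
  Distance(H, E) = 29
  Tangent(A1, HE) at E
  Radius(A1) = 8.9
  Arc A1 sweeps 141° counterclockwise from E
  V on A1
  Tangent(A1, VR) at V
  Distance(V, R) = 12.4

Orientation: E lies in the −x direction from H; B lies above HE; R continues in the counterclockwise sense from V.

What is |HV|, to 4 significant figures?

28.24

H is at the origin; HE is horizontal with |HE| = 29.0 and E on the −x side, so E = (-29.00, 0.000). The tangent condition forces BE to be normal to HE, so B = E + (0, 8.9) = (-29.00, 8.900). On A1, E sits at bearing -90° from B; a 141° counterclockwise sweep puts V at bearing 51°, so V = B + 8.9·(cos 51°, sin 51°) = (-23.40, 15.82). Then |HV| = |V − H| = 28.24.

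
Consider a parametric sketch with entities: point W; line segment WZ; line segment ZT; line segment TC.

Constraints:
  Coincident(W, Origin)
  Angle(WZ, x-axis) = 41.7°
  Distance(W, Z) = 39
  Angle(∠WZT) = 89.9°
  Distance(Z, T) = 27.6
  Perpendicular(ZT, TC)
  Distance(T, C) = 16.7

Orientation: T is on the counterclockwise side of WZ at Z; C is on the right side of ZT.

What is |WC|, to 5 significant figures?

62.133

W is at the origin; WZ runs at 41.7° with length 39.0, so Z = 39.0·(cos 41.7°, sin 41.7°) = (29.119, 25.944). ∠WZT = 89.9°, so ZT runs at 41.7° + (180° − 89.9°) = 131.80° from the x-axis; with |ZT| = 27.6, T = Z + 27.6·(cos 131.80°, sin 131.80°) = (10.723, 46.519). The perpendicularity gives TC at right angles to ZT; with |TC| = 16.7 on the right of ZT, C = T + 16.7·(0.74548, 0.66653) = (23.172, 57.650). Then |WC| = |C − W| = 62.133.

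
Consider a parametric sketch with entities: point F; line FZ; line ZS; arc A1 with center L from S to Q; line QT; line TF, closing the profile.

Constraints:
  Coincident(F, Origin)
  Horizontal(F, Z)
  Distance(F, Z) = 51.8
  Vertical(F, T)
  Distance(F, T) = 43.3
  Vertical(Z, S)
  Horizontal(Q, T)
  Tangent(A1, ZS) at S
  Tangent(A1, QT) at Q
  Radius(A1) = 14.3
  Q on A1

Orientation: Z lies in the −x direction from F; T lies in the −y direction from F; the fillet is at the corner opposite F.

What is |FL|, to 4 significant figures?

47.41

F and T share the same x with |FT| = 43.3 and T on the −y side, so T = (0.000, -43.30). The virtual corner opposite F is at (-51.80, -43.30). The tangent condition forces LS to be normal to ZS and since A1 is tangent to QT there, LQ ⟂ QT, with radius 14.3, so the center L sits 14.3 in from both sides at L = (-37.50, -29.00). Then |FL| = |L − F| = 47.41.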